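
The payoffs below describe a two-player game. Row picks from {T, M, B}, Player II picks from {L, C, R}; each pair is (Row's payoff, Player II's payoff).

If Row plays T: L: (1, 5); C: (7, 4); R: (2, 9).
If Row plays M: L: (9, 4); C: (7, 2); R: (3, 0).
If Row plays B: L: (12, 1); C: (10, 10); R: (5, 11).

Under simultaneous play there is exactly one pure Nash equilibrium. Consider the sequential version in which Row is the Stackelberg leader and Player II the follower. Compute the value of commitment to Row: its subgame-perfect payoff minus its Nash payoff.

4

Player II best-responds to each possible Row move:
- T → Player II plays R (best of 5, 4, 9); Row gets 2.
- M → Player II plays L (best of 4, 2, 0); Row gets 9.
- B → Player II plays R (best of 1, 10, 11); Row gets 5.
Row's induced payoffs are 2, 9, 5, so Row commits to M. Subgame-perfect outcome: (M, L) with payoffs (9, 4).
For the simultaneous game, intersect best replies.
Row's best replies: L→B; C→B; R→B.
Player II's best replies: T→R; M→L; B→R.
Only (B, R) has each player best-responding; Nash payoffs (5, 11).
Row's commitment gain: 9 − 5 = 4.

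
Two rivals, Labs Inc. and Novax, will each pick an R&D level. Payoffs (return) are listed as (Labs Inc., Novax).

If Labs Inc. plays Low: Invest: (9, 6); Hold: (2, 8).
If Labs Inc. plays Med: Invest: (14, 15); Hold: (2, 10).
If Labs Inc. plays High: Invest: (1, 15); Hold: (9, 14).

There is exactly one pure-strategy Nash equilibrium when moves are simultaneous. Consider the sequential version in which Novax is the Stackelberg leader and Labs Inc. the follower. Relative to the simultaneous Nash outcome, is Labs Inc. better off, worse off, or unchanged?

unchanged

Work backward from Labs Inc.'s decision.
- Invest → Labs Inc. plays Med (best of 9, 14, 1); Novax gets 15.
- Hold → Labs Inc. plays High (best of 2, 2, 9); Novax gets 14.
Maximizing over 15, 14, Novax chooses Invest. Subgame-perfect outcome: (Med, Invest) with payoffs (14, 15).
For the simultaneous game, intersect best replies.
Labs Inc.'s best replies: Invest→Med; Hold→High.
Novax's best replies: Low→Hold; Med→Invest; High→Invest.
Only (Med, Invest) has each player best-responding; Nash payoffs (14, 15).
Labs Inc. earns 14 sequentially versus 14 at the Nash outcome: unchanged.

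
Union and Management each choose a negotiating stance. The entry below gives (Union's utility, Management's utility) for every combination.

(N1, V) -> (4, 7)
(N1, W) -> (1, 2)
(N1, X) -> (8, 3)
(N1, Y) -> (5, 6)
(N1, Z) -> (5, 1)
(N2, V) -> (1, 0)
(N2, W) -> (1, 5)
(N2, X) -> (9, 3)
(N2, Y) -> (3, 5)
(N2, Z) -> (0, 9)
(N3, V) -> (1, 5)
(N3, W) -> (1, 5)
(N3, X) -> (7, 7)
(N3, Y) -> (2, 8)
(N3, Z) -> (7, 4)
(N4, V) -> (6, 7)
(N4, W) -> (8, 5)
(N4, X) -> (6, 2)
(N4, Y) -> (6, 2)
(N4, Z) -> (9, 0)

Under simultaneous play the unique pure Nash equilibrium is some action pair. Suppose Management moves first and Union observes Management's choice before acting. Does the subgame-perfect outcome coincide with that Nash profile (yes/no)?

Union best-responds to each possible Management move:
- V: Union compares 4, 1, 1, 6 and picks N4; Management would get 7.
- W: Union compares 1, 1, 1, 8 and picks N4; Management would get 5.
- X: Union compares 8, 9, 7, 6 and picks N2; Management would get 3.
- Y: Union compares 5, 3, 2, 6 and picks N4; Management would get 2.
- Z: Union compares 5, 0, 7, 9 and picks N4; Management would get 0.
Maximizing over 7, 5, 3, 2, 0, Management chooses V. Subgame-perfect outcome: (N4, V) with payoffs (6, 7).
Now find the simultaneous Nash equilibrium.
Union's best replies: V→N4; W→N4; X→N2; Y→N4; Z→N4.
Management's best replies: N1→V; N2→Z; N3→Y; N4→V.
Only (N4, V) has each player best-responding; Nash payoffs (6, 7).
Sequential outcome (N4, V) coincides with the Nash profile (N4, V).

yes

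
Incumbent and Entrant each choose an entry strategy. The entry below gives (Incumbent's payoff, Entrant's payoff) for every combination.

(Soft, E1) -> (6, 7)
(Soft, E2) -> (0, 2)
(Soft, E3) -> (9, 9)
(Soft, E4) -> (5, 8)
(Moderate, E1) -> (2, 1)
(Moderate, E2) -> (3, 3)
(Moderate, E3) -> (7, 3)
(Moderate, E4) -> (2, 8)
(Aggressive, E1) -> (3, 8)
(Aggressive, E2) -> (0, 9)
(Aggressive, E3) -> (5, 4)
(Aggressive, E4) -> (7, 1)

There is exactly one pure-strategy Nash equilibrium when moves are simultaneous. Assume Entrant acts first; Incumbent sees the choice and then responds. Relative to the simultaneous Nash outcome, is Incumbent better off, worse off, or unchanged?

Solve by backward induction (Entrant leads).
- E1: Incumbent compares 6, 2, 3 and picks Soft; Entrant would get 7.
- E2: Incumbent compares 0, 3, 0 and picks Moderate; Entrant would get 3.
- E3: Incumbent compares 9, 7, 5 and picks Soft; Entrant would get 9.
- E4: Incumbent compares 5, 2, 7 and picks Aggressive; Entrant would get 1.
Maximizing over 7, 3, 9, 1, Entrant chooses E3. Subgame-perfect outcome: (Soft, E3) with payoffs (9, 9).
Under simultaneous play:
Incumbent's best replies: E1→Soft; E2→Moderate; E3→Soft; E4→Aggressive.
Entrant's best replies: Soft→E3; Moderate→E4; Aggressive→E2.
The unique mutual best reply is (Soft, E3), giving (9, 9).
Incumbent earns 9 sequentially versus 9 at the Nash outcome: unchanged.

unchanged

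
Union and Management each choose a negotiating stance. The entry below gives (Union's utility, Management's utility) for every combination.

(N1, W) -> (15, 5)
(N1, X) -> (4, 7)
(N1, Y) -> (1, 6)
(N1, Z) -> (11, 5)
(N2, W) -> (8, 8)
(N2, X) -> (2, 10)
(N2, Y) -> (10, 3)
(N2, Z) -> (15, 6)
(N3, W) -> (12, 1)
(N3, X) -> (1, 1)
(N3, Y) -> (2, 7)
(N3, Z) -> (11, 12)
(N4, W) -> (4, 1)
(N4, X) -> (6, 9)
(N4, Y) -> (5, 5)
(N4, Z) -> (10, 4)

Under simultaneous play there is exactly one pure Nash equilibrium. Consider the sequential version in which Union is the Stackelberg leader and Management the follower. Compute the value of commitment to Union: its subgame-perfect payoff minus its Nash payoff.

5

Management best-responds to each possible Union move:
- N1: BR = X, leader payoff 4.
- N2: BR = X, leader payoff 2.
- N3: BR = Z, leader payoff 11.
- N4: BR = X, leader payoff 6.
Maximizing over 4, 2, 11, 6, Union chooses N3. Subgame-perfect outcome: (N3, Z) with payoffs (11, 12).
For the simultaneous game, intersect best replies.
Union's best replies: W→N1; X→N4; Y→N2; Z→N2.
Management's best replies: N1→X; N2→X; N3→Z; N4→X.
The unique mutual best reply is (N4, X), giving (6, 9).
Union's commitment gain: 11 − 6 = 5.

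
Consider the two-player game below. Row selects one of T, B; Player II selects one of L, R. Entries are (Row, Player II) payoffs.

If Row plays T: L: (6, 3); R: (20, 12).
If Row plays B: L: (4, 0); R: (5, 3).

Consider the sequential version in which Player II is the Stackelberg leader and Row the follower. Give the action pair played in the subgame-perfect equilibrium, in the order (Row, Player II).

(T, R)

Row best-responds to each possible Player II move:
- L: Row compares 6, 4 and picks T; Player II would get 3.
- R: Row compares 20, 5 and picks T; Player II would get 12.
Among 3, 12, the best is 12 at R. Subgame-perfect outcome: (T, R) with payoffs (20, 12).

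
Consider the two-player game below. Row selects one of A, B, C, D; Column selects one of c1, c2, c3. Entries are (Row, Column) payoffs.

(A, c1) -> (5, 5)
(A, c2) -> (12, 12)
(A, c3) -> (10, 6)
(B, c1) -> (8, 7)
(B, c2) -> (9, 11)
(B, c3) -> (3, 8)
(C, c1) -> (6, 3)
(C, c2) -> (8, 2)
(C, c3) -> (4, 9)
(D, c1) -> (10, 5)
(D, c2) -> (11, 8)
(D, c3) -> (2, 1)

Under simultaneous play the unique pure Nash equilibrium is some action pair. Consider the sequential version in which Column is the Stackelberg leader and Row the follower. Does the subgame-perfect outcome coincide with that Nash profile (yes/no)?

Row best-responds to each possible Column move:
- c1: BR = D, leader payoff 5.
- c2: BR = A, leader payoff 12.
- c3: BR = A, leader payoff 6.
Column's induced payoffs are 5, 12, 6, so Column commits to c2. Subgame-perfect outcome: (A, c2) with payoffs (12, 12).
Now find the simultaneous Nash equilibrium.
Row's best replies: c1→D; c2→A; c3→A.
Column's best replies: A→c2; B→c2; C→c3; D→c2.
The unique mutual best reply is (A, c2), giving (12, 12).
Sequential outcome (A, c2) coincides with the Nash profile (A, c2).

yes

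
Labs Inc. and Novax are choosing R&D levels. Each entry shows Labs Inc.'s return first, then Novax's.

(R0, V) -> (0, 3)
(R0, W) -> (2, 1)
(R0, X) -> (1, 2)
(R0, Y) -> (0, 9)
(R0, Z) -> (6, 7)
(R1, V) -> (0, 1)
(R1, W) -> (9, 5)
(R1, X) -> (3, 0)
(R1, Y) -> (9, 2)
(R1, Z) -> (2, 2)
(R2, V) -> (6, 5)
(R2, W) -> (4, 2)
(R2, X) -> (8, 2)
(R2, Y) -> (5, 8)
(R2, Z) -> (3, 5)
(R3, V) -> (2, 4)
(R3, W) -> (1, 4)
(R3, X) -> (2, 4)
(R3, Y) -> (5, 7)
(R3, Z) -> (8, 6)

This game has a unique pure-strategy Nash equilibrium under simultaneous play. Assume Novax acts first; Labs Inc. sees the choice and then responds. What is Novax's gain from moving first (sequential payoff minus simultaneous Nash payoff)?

1

Labs Inc. best-responds to each possible Novax move:
- V: Labs Inc. compares 0, 0, 6, 2 and picks R2; Novax would get 5.
- W: Labs Inc. compares 2, 9, 4, 1 and picks R1; Novax would get 5.
- X: Labs Inc. compares 1, 3, 8, 2 and picks R2; Novax would get 2.
- Y: Labs Inc. compares 0, 9, 5, 5 and picks R1; Novax would get 2.
- Z: Labs Inc. compares 6, 2, 3, 8 and picks R3; Novax would get 6.
Novax's induced payoffs are 5, 5, 2, 2, 6, so Novax commits to Z. Subgame-perfect outcome: (R3, Z) with payoffs (8, 6).
Now find the simultaneous Nash equilibrium.
Labs Inc.'s best replies: V→R2; W→R1; X→R2; Y→R1; Z→R3.
Novax's best replies: R0→Y; R1→W; R2→Y; R3→Y.
Only (R1, W) has each player best-responding; Nash payoffs (9, 5).
Novax's commitment gain: 6 − 5 = 1.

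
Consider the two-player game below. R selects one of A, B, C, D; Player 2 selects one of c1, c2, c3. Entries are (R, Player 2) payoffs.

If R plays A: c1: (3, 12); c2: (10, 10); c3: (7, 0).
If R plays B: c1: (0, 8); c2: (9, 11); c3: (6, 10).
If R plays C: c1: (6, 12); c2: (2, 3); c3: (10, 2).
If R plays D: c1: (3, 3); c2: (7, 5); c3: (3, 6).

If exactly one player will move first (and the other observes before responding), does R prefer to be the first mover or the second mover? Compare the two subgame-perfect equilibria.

If R leads: Player 2's best replies are A→c1, B→c2, C→c1, D→c3; R's induced payoffs 3, 9, 6, 3; outcome (B, c2), payoffs (9, 11).
If Player 2 leads: R's best replies are c1→C, c2→A, c3→C; Player 2's induced payoffs 12, 10, 2; outcome (C, c1), payoffs (6, 12).
R gets 9 moving first and 6 moving second, so R prefers to move first.

first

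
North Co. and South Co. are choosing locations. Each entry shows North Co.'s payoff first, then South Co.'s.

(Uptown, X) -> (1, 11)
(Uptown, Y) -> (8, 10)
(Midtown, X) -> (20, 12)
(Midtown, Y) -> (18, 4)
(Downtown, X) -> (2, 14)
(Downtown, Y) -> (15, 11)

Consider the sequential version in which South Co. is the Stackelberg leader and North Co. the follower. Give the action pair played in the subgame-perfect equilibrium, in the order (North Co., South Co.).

Work backward from North Co.'s decision.
- X → North Co. plays Midtown (best of 1, 20, 2); South Co. gets 12.
- Y → North Co. plays Midtown (best of 8, 18, 15); South Co. gets 4.
Among 12, 4, the best is 12 at X. Subgame-perfect outcome: (Midtown, X) with payoffs (20, 12).

(Midtown, X)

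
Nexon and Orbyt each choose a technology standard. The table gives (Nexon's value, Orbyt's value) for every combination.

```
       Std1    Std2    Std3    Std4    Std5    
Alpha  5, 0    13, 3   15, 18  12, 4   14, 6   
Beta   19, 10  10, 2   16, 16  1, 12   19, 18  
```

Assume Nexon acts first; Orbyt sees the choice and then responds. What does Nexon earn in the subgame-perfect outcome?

19

Solve by backward induction (Nexon leads).
- Alpha: Orbyt compares 0, 3, 18, 4, 6 and picks Std3; Nexon would get 15.
- Beta: Orbyt compares 10, 2, 16, 12, 18 and picks Std5; Nexon would get 19.
Maximizing over 15, 19, Nexon chooses Beta. Subgame-perfect outcome: (Beta, Std5) with payoffs (19, 18).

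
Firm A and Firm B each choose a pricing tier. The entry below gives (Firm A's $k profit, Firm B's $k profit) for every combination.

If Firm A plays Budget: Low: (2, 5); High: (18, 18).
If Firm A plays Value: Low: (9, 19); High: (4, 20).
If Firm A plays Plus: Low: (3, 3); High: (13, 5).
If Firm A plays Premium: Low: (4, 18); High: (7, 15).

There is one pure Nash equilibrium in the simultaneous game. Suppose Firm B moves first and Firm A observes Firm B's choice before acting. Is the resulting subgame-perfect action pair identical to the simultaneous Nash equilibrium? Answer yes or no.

Work backward from Firm A's decision.
- Low: BR = Value, leader payoff 19.
- High: BR = Budget, leader payoff 18.
Among 19, 18, the best is 19 at Low. Subgame-perfect outcome: (Value, Low) with payoffs (9, 19).
Under simultaneous play:
Firm A's best replies: Low→Value; High→Budget.
Firm B's best replies: Budget→High; Value→High; Plus→High; Premium→Low.
The unique mutual best reply is (Budget, High), giving (18, 18).
Sequential outcome (Value, Low) differs from the Nash profile (Budget, High).

no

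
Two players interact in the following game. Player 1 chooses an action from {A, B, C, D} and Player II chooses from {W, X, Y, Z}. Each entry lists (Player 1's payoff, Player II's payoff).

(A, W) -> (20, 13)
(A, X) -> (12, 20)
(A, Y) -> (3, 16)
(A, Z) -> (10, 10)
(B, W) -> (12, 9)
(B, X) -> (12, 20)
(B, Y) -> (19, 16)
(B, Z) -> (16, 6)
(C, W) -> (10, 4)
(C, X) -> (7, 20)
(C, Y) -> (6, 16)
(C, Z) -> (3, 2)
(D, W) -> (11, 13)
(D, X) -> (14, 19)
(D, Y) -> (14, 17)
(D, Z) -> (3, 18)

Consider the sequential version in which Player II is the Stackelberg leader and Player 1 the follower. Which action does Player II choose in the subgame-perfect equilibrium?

Work backward from Player 1's decision.
- W → Player 1 plays A (best of 20, 12, 10, 11); Player II gets 13.
- X → Player 1 plays D (best of 12, 12, 7, 14); Player II gets 19.
- Y → Player 1 plays B (best of 3, 19, 6, 14); Player II gets 16.
- Z → Player 1 plays B (best of 10, 16, 3, 3); Player II gets 6.
Maximizing over 13, 19, 16, 6, Player II chooses X. Subgame-perfect outcome: (D, X) with payoffs (14, 19).

X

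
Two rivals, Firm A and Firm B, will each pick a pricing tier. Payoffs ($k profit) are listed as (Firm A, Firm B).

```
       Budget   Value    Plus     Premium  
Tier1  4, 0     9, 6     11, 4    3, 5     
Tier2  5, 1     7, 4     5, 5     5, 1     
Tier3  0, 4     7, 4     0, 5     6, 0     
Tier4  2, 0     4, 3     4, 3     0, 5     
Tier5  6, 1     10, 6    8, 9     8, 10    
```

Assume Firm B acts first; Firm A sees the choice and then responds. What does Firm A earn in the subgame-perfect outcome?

8

Backward induction with Firm B moving first.
- Budget → Firm A plays Tier5 (best of 4, 5, 0, 2, 6); Firm B gets 1.
- Value → Firm A plays Tier5 (best of 9, 7, 7, 4, 10); Firm B gets 6.
- Plus → Firm A plays Tier1 (best of 11, 5, 0, 4, 8); Firm B gets 4.
- Premium → Firm A plays Tier5 (best of 3, 5, 6, 0, 8); Firm B gets 10.
Firm B's induced payoffs are 1, 6, 4, 10, so Firm B commits to Premium. Subgame-perfect outcome: (Tier5, Premium) with payoffs (8, 10).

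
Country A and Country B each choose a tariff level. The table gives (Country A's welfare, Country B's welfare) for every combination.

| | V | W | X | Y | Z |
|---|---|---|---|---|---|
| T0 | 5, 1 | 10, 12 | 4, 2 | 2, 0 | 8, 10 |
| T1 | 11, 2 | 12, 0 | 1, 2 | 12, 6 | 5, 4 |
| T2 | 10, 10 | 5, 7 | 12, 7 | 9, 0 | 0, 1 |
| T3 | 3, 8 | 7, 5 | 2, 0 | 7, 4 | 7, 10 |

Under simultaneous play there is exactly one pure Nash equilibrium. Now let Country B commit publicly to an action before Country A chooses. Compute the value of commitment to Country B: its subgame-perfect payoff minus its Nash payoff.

Backward induction with Country B moving first.
- V → Country A plays T1 (best of 5, 11, 10, 3); Country B gets 2.
- W → Country A plays T1 (best of 10, 12, 5, 7); Country B gets 0.
- X → Country A plays T2 (best of 4, 1, 12, 2); Country B gets 7.
- Y → Country A plays T1 (best of 2, 12, 9, 7); Country B gets 6.
- Z → Country A plays T0 (best of 8, 5, 0, 7); Country B gets 10.
Among 2, 0, 7, 6, 10, the best is 10 at Z. Subgame-perfect outcome: (T0, Z) with payoffs (8, 10).
Now find the simultaneous Nash equilibrium.
Country A's best replies: V→T1; W→T1; X→T2; Y→T1; Z→T0.
Country B's best replies: T0→W; T1→Y; T2→V; T3→Z.
The unique mutual best reply is (T1, Y), giving (12, 6).
Country B's commitment gain: 10 − 6 = 4.

4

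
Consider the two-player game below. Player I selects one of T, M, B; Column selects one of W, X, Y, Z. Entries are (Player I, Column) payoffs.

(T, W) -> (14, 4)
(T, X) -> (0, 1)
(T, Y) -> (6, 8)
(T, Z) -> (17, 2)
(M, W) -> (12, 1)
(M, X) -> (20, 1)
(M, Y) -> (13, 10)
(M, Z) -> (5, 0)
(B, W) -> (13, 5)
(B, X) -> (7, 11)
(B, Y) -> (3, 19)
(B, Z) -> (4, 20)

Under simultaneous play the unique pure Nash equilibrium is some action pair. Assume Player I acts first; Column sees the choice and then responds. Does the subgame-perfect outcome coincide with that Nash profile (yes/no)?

Solve by backward induction (Player I leads).
- T: Column compares 4, 1, 8, 2 and picks Y; Player I would get 6.
- M: Column compares 1, 1, 10, 0 and picks Y; Player I would get 13.
- B: Column compares 5, 11, 19, 20 and picks Z; Player I would get 4.
Among 6, 13, 4, the best is 13 at M. Subgame-perfect outcome: (M, Y) with payoffs (13, 10).
Under simultaneous play:
Player I's best replies: W→T; X→M; Y→M; Z→T.
Column's best replies: T→Y; M→Y; B→Z.
Only (M, Y) has each player best-responding; Nash payoffs (13, 10).
Sequential outcome (M, Y) coincides with the Nash profile (M, Y).

yes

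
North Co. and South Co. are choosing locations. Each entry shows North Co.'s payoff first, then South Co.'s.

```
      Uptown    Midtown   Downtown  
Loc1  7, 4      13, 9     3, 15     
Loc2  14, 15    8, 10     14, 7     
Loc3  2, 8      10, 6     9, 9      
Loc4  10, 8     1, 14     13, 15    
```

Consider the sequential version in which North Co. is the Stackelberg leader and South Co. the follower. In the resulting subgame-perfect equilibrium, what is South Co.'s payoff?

15

South Co. best-responds to each possible North Co. move:
- Loc1: South Co. compares 4, 9, 15 and picks Downtown; North Co. would get 3.
- Loc2: South Co. compares 15, 10, 7 and picks Uptown; North Co. would get 14.
- Loc3: South Co. compares 8, 6, 9 and picks Downtown; North Co. would get 9.
- Loc4: South Co. compares 8, 14, 15 and picks Downtown; North Co. would get 13.
Among 3, 14, 9, 13, the best is 14 at Loc2. Subgame-perfect outcome: (Loc2, Uptown) with payoffs (14, 15).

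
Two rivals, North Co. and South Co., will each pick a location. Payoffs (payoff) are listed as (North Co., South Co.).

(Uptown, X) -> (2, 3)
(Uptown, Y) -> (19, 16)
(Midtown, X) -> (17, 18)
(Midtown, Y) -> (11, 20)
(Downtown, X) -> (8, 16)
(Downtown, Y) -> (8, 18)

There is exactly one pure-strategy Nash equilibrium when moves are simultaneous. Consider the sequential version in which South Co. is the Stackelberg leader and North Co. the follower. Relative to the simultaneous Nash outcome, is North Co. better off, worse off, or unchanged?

Work backward from North Co.'s decision.
- X → North Co. plays Midtown (best of 2, 17, 8); South Co. gets 18.
- Y → North Co. plays Uptown (best of 19, 11, 8); South Co. gets 16.
South Co.'s induced payoffs are 18, 16, so South Co. commits to X. Subgame-perfect outcome: (Midtown, X) with payoffs (17, 18).
Under simultaneous play:
North Co.'s best replies: X→Midtown; Y→Uptown.
South Co.'s best replies: Uptown→Y; Midtown→Y; Downtown→Y.
Only (Uptown, Y) has each player best-responding; Nash payoffs (19, 16).
North Co. earns 17 sequentially versus 19 at the Nash outcome: worse off.

worse off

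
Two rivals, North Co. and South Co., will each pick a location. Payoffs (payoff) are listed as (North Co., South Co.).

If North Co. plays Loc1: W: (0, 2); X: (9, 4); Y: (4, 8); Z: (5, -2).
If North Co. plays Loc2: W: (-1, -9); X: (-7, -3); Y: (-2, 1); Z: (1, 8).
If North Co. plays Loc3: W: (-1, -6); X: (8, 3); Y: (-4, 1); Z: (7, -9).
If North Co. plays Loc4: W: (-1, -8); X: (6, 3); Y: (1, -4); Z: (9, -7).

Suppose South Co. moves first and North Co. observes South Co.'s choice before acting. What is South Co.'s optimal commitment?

Y

North Co. best-responds to each possible South Co. move:
- W → North Co. plays Loc1 (best of 0, -1, -1, -1); South Co. gets 2.
- X → North Co. plays Loc1 (best of 9, -7, 8, 6); South Co. gets 4.
- Y → North Co. plays Loc1 (best of 4, -2, -4, 1); South Co. gets 8.
- Z → North Co. plays Loc4 (best of 5, 1, 7, 9); South Co. gets -7.
South Co.'s induced payoffs are 2, 4, 8, -7, so South Co. commits to Y. Subgame-perfect outcome: (Loc1, Y) with payoffs (4, 8).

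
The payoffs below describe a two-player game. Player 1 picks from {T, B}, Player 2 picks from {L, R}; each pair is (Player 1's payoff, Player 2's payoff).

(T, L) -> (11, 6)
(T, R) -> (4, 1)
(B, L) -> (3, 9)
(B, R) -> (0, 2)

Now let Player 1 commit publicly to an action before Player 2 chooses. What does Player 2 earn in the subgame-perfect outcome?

6

Backward induction with Player 1 moving first.
- T: BR = L, leader payoff 11.
- B: BR = L, leader payoff 3.
Maximizing over 11, 3, Player 1 chooses T. Subgame-perfect outcome: (T, L) with payoffs (11, 6).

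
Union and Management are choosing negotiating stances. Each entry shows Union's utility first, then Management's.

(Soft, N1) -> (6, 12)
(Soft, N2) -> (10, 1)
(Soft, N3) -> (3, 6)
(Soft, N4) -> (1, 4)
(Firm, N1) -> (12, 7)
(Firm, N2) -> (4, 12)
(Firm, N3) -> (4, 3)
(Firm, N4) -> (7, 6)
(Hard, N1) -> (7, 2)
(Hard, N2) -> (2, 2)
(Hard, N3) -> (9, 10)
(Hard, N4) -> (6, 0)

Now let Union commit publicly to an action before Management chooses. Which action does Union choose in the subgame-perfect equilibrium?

Management best-responds to each possible Union move:
- Soft → Management plays N1 (best of 12, 1, 6, 4); Union gets 6.
- Firm → Management plays N2 (best of 7, 12, 3, 6); Union gets 4.
- Hard → Management plays N3 (best of 2, 2, 10, 0); Union gets 9.
Among 6, 4, 9, the best is 9 at Hard. Subgame-perfect outcome: (Hard, N3) with payoffs (9, 10).

Hard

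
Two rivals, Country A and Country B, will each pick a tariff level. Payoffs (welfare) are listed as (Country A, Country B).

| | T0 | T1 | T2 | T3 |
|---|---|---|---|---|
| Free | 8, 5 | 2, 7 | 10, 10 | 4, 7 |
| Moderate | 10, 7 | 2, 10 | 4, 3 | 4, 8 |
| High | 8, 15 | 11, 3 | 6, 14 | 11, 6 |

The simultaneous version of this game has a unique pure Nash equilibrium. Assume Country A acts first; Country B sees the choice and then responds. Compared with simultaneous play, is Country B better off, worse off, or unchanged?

Work backward from Country B's decision.
- Free → Country B plays T2 (best of 5, 7, 10, 7); Country A gets 10.
- Moderate → Country B plays T1 (best of 7, 10, 3, 8); Country A gets 2.
- High → Country B plays T0 (best of 15, 3, 14, 6); Country A gets 8.
Maximizing over 10, 2, 8, Country A chooses Free. Subgame-perfect outcome: (Free, T2) with payoffs (10, 10).
Under simultaneous play:
Country A's best replies: T0→Moderate; T1→High; T2→Free; T3→High.
Country B's best replies: Free→T2; Moderate→T1; High→T0.
Only (Free, T2) has each player best-responding; Nash payoffs (10, 10).
Country B earns 10 sequentially versus 10 at the Nash outcome: unchanged.

unchanged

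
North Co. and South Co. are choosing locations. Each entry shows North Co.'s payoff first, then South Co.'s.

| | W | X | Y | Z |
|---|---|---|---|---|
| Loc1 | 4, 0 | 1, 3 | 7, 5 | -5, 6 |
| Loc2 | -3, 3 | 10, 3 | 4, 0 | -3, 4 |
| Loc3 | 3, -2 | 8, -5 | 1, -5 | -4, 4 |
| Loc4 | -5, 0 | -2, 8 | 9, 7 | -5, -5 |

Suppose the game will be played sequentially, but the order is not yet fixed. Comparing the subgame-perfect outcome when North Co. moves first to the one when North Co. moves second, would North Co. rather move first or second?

If North Co. leads: South Co.'s best replies are Loc1→Z, Loc2→Z, Loc3→Z, Loc4→X; North Co.'s induced payoffs -5, -3, -4, -2; outcome (Loc4, X), payoffs (-2, 8).
If South Co. leads: North Co.'s best replies are W→Loc1, X→Loc2, Y→Loc4, Z→Loc2; South Co.'s induced payoffs 0, 3, 7, 4; outcome (Loc4, Y), payoffs (9, 7).
North Co. gets -2 moving first and 9 moving second, so North Co. prefers to move second.

second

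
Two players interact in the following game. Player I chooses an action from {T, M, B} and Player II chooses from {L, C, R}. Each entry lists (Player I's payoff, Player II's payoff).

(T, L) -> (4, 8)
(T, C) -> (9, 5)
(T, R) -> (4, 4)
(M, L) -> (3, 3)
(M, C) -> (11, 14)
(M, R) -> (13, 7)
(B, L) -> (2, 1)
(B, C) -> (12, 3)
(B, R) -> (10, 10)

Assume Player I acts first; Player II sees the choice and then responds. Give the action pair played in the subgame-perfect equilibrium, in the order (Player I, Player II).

Work backward from Player II's decision.
- T → Player II plays L (best of 8, 5, 4); Player I gets 4.
- M → Player II plays C (best of 3, 14, 7); Player I gets 11.
- B → Player II plays R (best of 1, 3, 10); Player I gets 10.
Maximizing over 4, 11, 10, Player I chooses M. Subgame-perfect outcome: (M, C) with payoffs (11, 14).

(M, C)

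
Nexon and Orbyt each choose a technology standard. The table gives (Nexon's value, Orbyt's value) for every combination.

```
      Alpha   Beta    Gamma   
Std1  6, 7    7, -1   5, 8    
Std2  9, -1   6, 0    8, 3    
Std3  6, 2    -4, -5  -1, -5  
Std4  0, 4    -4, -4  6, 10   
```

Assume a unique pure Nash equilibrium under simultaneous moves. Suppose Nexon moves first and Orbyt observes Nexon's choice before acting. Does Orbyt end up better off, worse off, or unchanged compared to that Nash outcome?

Orbyt best-responds to each possible Nexon move:
- Std1: BR = Gamma, leader payoff 5.
- Std2: BR = Gamma, leader payoff 8.
- Std3: BR = Alpha, leader payoff 6.
- Std4: BR = Gamma, leader payoff 6.
Nexon's induced payoffs are 5, 8, 6, 6, so Nexon commits to Std2. Subgame-perfect outcome: (Std2, Gamma) with payoffs (8, 3).
Under simultaneous play:
Nexon's best replies: Alpha→Std2; Beta→Std1; Gamma→Std2.
Orbyt's best replies: Std1→Gamma; Std2→Gamma; Std3→Alpha; Std4→Gamma.
Only (Std2, Gamma) has each player best-responding; Nash payoffs (8, 3).
Orbyt earns 3 sequentially versus 3 at the Nash outcome: unchanged.

unchanged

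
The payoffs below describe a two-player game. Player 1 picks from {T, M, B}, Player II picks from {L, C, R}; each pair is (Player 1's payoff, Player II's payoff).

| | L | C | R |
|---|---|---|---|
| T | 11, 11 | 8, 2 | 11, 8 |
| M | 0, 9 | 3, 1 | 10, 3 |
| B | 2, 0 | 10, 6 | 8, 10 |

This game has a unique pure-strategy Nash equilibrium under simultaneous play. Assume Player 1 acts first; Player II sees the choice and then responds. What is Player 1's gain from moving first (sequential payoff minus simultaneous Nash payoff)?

Work backward from Player II's decision.
- T → Player II plays L (best of 11, 2, 8); Player 1 gets 11.
- M → Player II plays L (best of 9, 1, 3); Player 1 gets 0.
- B → Player II plays R (best of 0, 6, 10); Player 1 gets 8.
Among 11, 0, 8, the best is 11 at T. Subgame-perfect outcome: (T, L) with payoffs (11, 11).
Under simultaneous play:
Player 1's best replies: L→T; C→B; R→T.
Player II's best replies: T→L; M→L; B→R.
The unique mutual best reply is (T, L), giving (11, 11).
Player 1's commitment gain: 11 − 11 = 0.

0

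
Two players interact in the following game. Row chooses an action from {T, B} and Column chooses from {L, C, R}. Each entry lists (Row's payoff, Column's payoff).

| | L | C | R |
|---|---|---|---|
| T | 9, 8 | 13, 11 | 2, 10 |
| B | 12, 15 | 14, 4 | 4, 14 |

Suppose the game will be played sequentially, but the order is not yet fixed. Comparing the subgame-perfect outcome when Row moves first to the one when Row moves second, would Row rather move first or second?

first

If Row leads: Column's best replies are T→C, B→L; Row's induced payoffs 13, 12; outcome (T, C), payoffs (13, 11).
If Column leads: Row's best replies are L→B, C→B, R→B; Column's induced payoffs 15, 4, 14; outcome (B, L), payoffs (12, 15).
Row gets 13 moving first and 12 moving second, so Row prefers to move first.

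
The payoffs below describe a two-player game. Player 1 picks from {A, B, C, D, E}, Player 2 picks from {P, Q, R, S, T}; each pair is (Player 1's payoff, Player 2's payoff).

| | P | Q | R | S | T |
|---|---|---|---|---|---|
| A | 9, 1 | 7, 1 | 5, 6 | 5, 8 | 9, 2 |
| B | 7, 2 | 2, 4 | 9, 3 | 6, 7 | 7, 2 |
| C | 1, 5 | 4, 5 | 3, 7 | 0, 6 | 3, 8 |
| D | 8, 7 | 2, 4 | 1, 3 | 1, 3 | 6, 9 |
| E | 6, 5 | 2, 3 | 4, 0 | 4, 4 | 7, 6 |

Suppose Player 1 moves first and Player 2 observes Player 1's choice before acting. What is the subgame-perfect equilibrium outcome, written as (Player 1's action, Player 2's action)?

(E, T)

Solve by backward induction (Player 1 leads).
- A: Player 2 compares 1, 1, 6, 8, 2 and picks S; Player 1 would get 5.
- B: Player 2 compares 2, 4, 3, 7, 2 and picks S; Player 1 would get 6.
- C: Player 2 compares 5, 5, 7, 6, 8 and picks T; Player 1 would get 3.
- D: Player 2 compares 7, 4, 3, 3, 9 and picks T; Player 1 would get 6.
- E: Player 2 compares 5, 3, 0, 4, 6 and picks T; Player 1 would get 7.
Maximizing over 5, 6, 3, 6, 7, Player 1 chooses E. Subgame-perfect outcome: (E, T) with payoffs (7, 6).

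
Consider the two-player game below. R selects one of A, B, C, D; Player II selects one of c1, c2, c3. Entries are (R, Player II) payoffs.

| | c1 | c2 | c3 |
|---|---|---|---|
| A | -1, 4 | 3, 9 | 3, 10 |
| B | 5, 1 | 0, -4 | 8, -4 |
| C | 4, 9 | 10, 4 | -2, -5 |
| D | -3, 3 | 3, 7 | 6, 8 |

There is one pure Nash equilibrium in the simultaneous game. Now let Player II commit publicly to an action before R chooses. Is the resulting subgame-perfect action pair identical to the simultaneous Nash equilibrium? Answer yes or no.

no

Backward induction with Player II moving first.
- c1: BR = B, leader payoff 1.
- c2: BR = C, leader payoff 4.
- c3: BR = B, leader payoff -4.
Maximizing over 1, 4, -4, Player II chooses c2. Subgame-perfect outcome: (C, c2) with payoffs (10, 4).
Now find the simultaneous Nash equilibrium.
R's best replies: c1→B; c2→C; c3→B.
Player II's best replies: A→c3; B→c1; C→c1; D→c3.
The unique mutual best reply is (B, c1), giving (5, 1).
Sequential outcome (C, c2) differs from the Nash profile (B, c1).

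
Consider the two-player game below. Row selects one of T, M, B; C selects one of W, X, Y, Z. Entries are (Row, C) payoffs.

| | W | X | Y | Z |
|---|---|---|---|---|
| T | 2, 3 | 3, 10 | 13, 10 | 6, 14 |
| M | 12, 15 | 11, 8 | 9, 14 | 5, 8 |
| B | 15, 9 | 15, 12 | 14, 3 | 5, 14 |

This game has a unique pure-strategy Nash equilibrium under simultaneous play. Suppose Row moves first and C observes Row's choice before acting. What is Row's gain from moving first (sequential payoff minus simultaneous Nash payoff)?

Work backward from C's decision.
- T: C compares 3, 10, 10, 14 and picks Z; Row would get 6.
- M: C compares 15, 8, 14, 8 and picks W; Row would get 12.
- B: C compares 9, 12, 3, 14 and picks Z; Row would get 5.
Maximizing over 6, 12, 5, Row chooses M. Subgame-perfect outcome: (M, W) with payoffs (12, 15).
Under simultaneous play:
Row's best replies: W→B; X→B; Y→B; Z→T.
C's best replies: T→Z; M→W; B→Z.
The unique mutual best reply is (T, Z), giving (6, 14).
Row's commitment gain: 12 − 6 = 6.

6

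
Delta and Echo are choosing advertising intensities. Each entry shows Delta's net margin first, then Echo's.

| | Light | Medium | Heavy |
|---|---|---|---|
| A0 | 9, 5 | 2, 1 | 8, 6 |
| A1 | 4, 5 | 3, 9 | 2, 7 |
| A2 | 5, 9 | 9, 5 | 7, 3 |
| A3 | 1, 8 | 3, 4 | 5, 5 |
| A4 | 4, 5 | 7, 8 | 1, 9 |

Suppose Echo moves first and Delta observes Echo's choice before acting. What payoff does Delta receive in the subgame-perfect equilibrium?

8

Solve by backward induction (Echo leads).
- Light → Delta plays A0 (best of 9, 4, 5, 1, 4); Echo gets 5.
- Medium → Delta plays A2 (best of 2, 3, 9, 3, 7); Echo gets 5.
- Heavy → Delta plays A0 (best of 8, 2, 7, 5, 1); Echo gets 6.
Echo's induced payoffs are 5, 5, 6, so Echo commits to Heavy. Subgame-perfect outcome: (A0, Heavy) with payoffs (8, 6).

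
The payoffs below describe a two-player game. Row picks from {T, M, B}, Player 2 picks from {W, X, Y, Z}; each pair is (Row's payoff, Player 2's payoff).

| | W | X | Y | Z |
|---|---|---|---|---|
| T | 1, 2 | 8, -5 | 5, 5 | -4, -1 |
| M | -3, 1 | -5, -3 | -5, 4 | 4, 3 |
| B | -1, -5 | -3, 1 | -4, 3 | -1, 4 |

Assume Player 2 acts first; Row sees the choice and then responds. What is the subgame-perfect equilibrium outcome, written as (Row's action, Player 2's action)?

(T, Y)

Row best-responds to each possible Player 2 move:
- W → Row plays T (best of 1, -3, -1); Player 2 gets 2.
- X → Row plays T (best of 8, -5, -3); Player 2 gets -5.
- Y → Row plays T (best of 5, -5, -4); Player 2 gets 5.
- Z → Row plays M (best of -4, 4, -1); Player 2 gets 3.
Player 2's induced payoffs are 2, -5, 5, 3, so Player 2 commits to Y. Subgame-perfect outcome: (T, Y) with payoffs (5, 5).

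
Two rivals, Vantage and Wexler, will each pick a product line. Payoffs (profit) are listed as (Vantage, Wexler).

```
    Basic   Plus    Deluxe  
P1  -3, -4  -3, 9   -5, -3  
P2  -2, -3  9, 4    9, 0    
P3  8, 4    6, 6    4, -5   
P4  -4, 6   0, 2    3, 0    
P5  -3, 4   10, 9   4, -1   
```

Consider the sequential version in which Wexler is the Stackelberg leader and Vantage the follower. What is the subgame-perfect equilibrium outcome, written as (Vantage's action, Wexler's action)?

Vantage best-responds to each possible Wexler move:
- Basic: Vantage compares -3, -2, 8, -4, -3 and picks P3; Wexler would get 4.
- Plus: Vantage compares -3, 9, 6, 0, 10 and picks P5; Wexler would get 9.
- Deluxe: Vantage compares -5, 9, 4, 3, 4 and picks P2; Wexler would get 0.
Among 4, 9, 0, the best is 9 at Plus. Subgame-perfect outcome: (P5, Plus) with payoffs (10, 9).

(P5, Plus)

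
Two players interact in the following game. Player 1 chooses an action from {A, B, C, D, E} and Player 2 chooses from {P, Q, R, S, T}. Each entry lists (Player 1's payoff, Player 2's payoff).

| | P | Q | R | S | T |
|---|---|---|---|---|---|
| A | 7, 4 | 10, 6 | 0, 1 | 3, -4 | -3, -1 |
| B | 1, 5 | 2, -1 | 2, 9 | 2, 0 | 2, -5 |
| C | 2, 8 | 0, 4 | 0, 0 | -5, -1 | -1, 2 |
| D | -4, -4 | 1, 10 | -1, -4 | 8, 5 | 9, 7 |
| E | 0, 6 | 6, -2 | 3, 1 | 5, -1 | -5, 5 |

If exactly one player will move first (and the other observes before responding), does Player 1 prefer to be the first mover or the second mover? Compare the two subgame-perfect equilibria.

If Player 1 leads: Player 2's best replies are A→Q, B→R, C→P, D→Q, E→P; Player 1's induced payoffs 10, 2, 2, 1, 0; outcome (A, Q), payoffs (10, 6).
If Player 2 leads: Player 1's best replies are P→A, Q→A, R→E, S→D, T→D; Player 2's induced payoffs 4, 6, 1, 5, 7; outcome (D, T), payoffs (9, 7).
Player 1 gets 10 moving first and 9 moving second, so Player 1 prefers to move first.

first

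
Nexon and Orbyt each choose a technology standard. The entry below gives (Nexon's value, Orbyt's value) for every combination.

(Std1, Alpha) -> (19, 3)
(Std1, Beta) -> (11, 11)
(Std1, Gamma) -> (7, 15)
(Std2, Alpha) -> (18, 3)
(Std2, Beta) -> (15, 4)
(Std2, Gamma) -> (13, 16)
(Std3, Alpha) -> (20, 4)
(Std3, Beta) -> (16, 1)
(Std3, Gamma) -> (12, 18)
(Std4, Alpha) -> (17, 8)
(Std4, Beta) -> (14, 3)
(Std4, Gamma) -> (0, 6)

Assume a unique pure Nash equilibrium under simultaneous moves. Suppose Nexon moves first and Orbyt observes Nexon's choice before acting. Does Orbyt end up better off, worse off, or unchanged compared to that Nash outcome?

Solve by backward induction (Nexon leads).
- Std1: Orbyt compares 3, 11, 15 and picks Gamma; Nexon would get 7.
- Std2: Orbyt compares 3, 4, 16 and picks Gamma; Nexon would get 13.
- Std3: Orbyt compares 4, 1, 18 and picks Gamma; Nexon would get 12.
- Std4: Orbyt compares 8, 3, 6 and picks Alpha; Nexon would get 17.
Nexon's induced payoffs are 7, 13, 12, 17, so Nexon commits to Std4. Subgame-perfect outcome: (Std4, Alpha) with payoffs (17, 8).
For the simultaneous game, intersect best replies.
Nexon's best replies: Alpha→Std3; Beta→Std3; Gamma→Std2.
Orbyt's best replies: Std1→Gamma; Std2→Gamma; Std3→Gamma; Std4→Alpha.
Only (Std2, Gamma) has each player best-responding; Nash payoffs (13, 16).
Orbyt earns 8 sequentially versus 16 at the Nash outcome: worse off.

worse off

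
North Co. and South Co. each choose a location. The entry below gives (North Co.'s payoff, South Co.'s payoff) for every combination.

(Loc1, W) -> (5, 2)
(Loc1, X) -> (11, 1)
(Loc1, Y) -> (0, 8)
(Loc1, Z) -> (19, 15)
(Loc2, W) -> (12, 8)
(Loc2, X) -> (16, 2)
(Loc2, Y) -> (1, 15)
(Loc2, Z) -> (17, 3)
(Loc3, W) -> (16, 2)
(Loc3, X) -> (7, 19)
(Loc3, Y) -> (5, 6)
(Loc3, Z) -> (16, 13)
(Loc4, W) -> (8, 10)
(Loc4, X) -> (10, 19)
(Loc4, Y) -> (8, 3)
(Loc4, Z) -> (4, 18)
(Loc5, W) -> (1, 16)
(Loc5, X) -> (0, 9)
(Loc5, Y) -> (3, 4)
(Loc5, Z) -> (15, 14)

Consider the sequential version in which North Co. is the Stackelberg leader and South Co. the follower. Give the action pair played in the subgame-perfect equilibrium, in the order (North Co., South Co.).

(Loc1, Z)

Solve by backward induction (North Co. leads).
- Loc1: BR = Z, leader payoff 19.
- Loc2: BR = Y, leader payoff 1.
- Loc3: BR = X, leader payoff 7.
- Loc4: BR = X, leader payoff 10.
- Loc5: BR = W, leader payoff 1.
Among 19, 1, 7, 10, 1, the best is 19 at Loc1. Subgame-perfect outcome: (Loc1, Z) with payoffs (19, 15).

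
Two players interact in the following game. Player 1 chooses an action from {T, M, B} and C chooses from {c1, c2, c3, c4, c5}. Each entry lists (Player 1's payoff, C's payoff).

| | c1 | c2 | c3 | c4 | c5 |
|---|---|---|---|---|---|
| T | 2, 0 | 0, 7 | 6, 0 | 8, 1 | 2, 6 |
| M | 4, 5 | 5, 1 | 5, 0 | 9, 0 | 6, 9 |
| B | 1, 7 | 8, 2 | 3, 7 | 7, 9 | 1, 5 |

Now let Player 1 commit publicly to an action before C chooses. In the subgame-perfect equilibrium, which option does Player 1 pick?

C best-responds to each possible Player 1 move:
- T: BR = c2, leader payoff 0.
- M: BR = c5, leader payoff 6.
- B: BR = c4, leader payoff 7.
Among 0, 6, 7, the best is 7 at B. Subgame-perfect outcome: (B, c4) with payoffs (7, 9).

B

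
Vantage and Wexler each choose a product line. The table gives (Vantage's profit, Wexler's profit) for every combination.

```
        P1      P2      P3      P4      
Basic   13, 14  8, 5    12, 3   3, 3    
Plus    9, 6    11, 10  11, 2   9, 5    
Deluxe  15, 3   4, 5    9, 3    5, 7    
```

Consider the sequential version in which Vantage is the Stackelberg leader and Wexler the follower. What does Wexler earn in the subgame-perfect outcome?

Wexler best-responds to each possible Vantage move:
- Basic: Wexler compares 14, 5, 3, 3 and picks P1; Vantage would get 13.
- Plus: Wexler compares 6, 10, 2, 5 and picks P2; Vantage would get 11.
- Deluxe: Wexler compares 3, 5, 3, 7 and picks P4; Vantage would get 5.
Among 13, 11, 5, the best is 13 at Basic. Subgame-perfect outcome: (Basic, P1) with payoffs (13, 14).

14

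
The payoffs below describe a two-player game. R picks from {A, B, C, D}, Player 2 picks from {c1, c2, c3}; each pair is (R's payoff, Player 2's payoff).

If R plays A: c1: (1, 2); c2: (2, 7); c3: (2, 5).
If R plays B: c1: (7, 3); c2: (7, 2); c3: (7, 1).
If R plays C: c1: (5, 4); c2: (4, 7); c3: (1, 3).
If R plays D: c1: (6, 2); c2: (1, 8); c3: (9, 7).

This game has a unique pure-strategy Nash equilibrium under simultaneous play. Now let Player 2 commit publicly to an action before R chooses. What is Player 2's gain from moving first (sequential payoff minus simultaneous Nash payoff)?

4

R best-responds to each possible Player 2 move:
- c1: BR = B, leader payoff 3.
- c2: BR = B, leader payoff 2.
- c3: BR = D, leader payoff 7.
Among 3, 2, 7, the best is 7 at c3. Subgame-perfect outcome: (D, c3) with payoffs (9, 7).
Now find the simultaneous Nash equilibrium.
R's best replies: c1→B; c2→B; c3→D.
Player 2's best replies: A→c2; B→c1; C→c2; D→c2.
The unique mutual best reply is (B, c1), giving (7, 3).
Player 2's commitment gain: 7 − 3 = 4.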